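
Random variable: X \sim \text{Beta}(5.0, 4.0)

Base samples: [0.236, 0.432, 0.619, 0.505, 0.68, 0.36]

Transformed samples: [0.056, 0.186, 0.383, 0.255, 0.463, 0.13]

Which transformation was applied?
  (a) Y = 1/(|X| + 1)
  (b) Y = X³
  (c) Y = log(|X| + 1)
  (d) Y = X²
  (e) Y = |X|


Checking option (d) Y = X²:
  X = 0.236 -> Y = 0.056 ✓
  X = 0.432 -> Y = 0.186 ✓
  X = 0.619 -> Y = 0.383 ✓
All samples match this transformation.

(d) X²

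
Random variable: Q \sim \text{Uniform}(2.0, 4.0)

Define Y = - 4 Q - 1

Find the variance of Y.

For Y = aQ + b: Var(Y) = a² * Var(Q)
Var(Q) = (4 - 2)^2/12 = 0.33333333
Var(Y) = (-4)² * 0.33333333 = 16 * 0.33333333 = 5.3333333

5.3333333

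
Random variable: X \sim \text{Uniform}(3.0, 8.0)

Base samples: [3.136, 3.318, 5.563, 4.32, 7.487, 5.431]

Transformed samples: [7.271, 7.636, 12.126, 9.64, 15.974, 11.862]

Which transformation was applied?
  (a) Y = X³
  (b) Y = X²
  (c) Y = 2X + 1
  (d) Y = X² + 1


Checking option (c) Y = 2X + 1:
  X = 3.136 -> Y = 7.271 ✓
  X = 3.318 -> Y = 7.636 ✓
  X = 5.563 -> Y = 12.126 ✓
All samples match this transformation.

(c) 2X + 1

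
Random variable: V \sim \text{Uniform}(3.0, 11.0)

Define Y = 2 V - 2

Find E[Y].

For Y = 2V - 2:
E[Y] = 2 * E[V] - 2
E[V] = (3 + 11)/2 = 7
E[Y] = 2 * 7 - 2 = 12

12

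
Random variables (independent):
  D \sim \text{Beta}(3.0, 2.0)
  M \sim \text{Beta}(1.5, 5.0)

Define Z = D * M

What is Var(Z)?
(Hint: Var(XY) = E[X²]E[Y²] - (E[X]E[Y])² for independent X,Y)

Var(XY) = E[X²]E[Y²] - (E[X]E[Y])²
E[D] = 0.6, Var(D) = 0.04
E[M] = 0.23076923, Var(M) = 0.023668639
E[D²] = 0.04 + 0.6² = 0.4
E[M²] = 0.023668639 + 0.23076923² = 0.076923077
Var(Z) = 0.4*0.076923077 - (0.6*0.23076923)²
= 0.030769231 - 0.019171598 = 0.011597633

0.011597633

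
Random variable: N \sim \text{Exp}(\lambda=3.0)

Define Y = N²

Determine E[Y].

Using E[X²] = Var(X) + (E[X])²:
E[N] = 0.33333333
Var(N) = 1/3.0^2 = 0.11111111
E[N²] = 0.11111111 + 0.33333333² = 0.11111111 + 0.11111111 = 0.22222222

0.22222222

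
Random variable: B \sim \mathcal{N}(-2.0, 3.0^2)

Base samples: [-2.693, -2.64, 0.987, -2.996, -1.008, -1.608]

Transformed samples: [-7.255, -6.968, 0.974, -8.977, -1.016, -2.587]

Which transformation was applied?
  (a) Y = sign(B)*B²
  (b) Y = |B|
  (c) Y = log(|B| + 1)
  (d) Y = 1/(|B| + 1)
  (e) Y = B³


Checking option (a) Y = sign(B)*B²:
  B = -2.693 -> Y = -7.255 ✓
  B = -2.64 -> Y = -6.968 ✓
  B = 0.987 -> Y = 0.974 ✓
All samples match this transformation.

(a) sign(B)*B²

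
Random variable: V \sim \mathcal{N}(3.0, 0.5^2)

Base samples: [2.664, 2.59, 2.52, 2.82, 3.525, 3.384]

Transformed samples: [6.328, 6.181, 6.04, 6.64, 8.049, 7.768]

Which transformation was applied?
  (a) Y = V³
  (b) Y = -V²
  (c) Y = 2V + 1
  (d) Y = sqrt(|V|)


Checking option (c) Y = 2V + 1:
  V = 2.664 -> Y = 6.328 ✓
  V = 2.59 -> Y = 6.181 ✓
  V = 2.52 -> Y = 6.04 ✓
All samples match this transformation.

(c) 2V + 1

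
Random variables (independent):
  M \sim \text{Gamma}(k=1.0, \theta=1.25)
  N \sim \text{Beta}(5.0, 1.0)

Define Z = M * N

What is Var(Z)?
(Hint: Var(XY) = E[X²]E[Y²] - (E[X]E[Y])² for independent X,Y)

Var(XY) = E[X²]E[Y²] - (E[X]E[Y])²
E[M] = 1.25, Var(M) = 1.5625
E[N] = 0.83333333, Var(N) = 0.01984127
E[M²] = 1.5625 + 1.25² = 3.125
E[N²] = 0.01984127 + 0.83333333² = 0.71428571
Var(Z) = 3.125*0.71428571 - (1.25*0.83333333)²
= 2.2321429 - 1.0850694 = 1.1470734

1.1470734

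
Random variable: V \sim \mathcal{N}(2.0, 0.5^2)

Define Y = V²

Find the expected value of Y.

Using E[X²] = Var(X) + (E[X])²:
E[V] = 2
Var(V) = 0.5^2 = 0.25
E[V²] = 0.25 + 2² = 0.25 + 4 = 4.25

4.25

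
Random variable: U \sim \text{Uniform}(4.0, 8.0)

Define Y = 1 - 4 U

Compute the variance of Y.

For Y = aU + b: Var(Y) = a² * Var(U)
Var(U) = (8 - 4)^2/12 = 1.3333333
Var(Y) = (-4)² * 1.3333333 = 16 * 1.3333333 = 21.333333

21.333333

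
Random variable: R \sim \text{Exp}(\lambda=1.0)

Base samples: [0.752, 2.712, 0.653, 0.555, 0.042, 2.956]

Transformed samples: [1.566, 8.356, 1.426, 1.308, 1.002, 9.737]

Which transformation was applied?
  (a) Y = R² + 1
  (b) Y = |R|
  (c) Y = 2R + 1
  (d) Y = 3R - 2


Checking option (a) Y = R² + 1:
  R = 0.752 -> Y = 1.566 ✓
  R = 2.712 -> Y = 8.356 ✓
  R = 0.653 -> Y = 1.426 ✓
All samples match this transformation.

(a) R² + 1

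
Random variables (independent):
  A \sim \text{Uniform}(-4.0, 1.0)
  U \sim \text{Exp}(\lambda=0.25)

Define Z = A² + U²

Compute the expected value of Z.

E[Z] = E[A²] + E[U²]
E[A²] = Var(A) + E[A]² = 2.0833333 + 2.25 = 4.3333333
E[U²] = Var(U) + E[U]² = 16 + 16 = 32
E[Z] = 4.3333333 + 32 = 36.333333

36.333333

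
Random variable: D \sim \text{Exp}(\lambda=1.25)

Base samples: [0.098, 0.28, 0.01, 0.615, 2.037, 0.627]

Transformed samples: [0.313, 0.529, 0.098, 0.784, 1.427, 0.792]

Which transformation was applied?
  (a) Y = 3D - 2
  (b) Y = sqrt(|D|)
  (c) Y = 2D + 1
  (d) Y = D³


Checking option (b) Y = sqrt(|D|):
  D = 0.098 -> Y = 0.313 ✓
  D = 0.28 -> Y = 0.529 ✓
  D = 0.01 -> Y = 0.098 ✓
All samples match this transformation.

(b) sqrt(|D|)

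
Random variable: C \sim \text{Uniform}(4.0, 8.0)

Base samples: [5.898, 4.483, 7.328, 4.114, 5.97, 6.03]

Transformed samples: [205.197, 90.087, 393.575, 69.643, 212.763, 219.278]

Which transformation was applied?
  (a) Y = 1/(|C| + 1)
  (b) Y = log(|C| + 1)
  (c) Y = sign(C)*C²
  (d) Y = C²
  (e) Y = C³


Checking option (e) Y = C³:
  C = 5.898 -> Y = 205.197 ✓
  C = 4.483 -> Y = 90.087 ✓
  C = 7.328 -> Y = 393.575 ✓
All samples match this transformation.

(e) C³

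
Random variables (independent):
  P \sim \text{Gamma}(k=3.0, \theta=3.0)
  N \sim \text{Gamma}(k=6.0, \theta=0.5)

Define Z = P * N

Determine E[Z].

For independent RVs: E[XY] = E[X]*E[Y]
E[P] = 9
E[N] = 3
E[Z] = 9 * 3 = 27

27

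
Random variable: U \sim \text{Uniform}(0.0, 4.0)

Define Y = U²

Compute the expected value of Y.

Using E[X²] = Var(X) + (E[X])²:
E[U] = 2
Var(U) = (4 - 0)^2/12 = 1.3333333
E[U²] = 1.3333333 + 2² = 1.3333333 + 4 = 5.3333333

5.3333333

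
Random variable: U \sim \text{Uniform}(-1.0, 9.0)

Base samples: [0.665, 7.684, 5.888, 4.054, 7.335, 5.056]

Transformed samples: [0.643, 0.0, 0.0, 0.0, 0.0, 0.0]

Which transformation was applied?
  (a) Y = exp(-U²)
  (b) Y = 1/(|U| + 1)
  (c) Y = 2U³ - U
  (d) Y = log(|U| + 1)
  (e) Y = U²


Checking option (a) Y = exp(-U²):
  U = 0.665 -> Y = 0.643 ✓
  U = 7.684 -> Y = 0.0 ✓
  U = 5.888 -> Y = 0.0 ✓
All samples match this transformation.

(a) exp(-U²)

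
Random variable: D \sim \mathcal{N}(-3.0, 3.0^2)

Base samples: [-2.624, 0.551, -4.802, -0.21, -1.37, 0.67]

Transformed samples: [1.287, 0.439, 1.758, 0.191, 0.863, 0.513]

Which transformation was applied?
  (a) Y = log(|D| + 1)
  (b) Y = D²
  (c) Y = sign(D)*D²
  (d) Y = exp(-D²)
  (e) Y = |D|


Checking option (a) Y = log(|D| + 1):
  D = -2.624 -> Y = 1.287 ✓
  D = 0.551 -> Y = 0.439 ✓
  D = -4.802 -> Y = 1.758 ✓
All samples match this transformation.

(a) log(|D| + 1)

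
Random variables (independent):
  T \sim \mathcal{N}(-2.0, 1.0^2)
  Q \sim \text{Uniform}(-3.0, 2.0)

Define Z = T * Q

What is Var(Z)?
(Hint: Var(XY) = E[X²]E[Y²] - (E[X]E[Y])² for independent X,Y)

Var(XY) = E[X²]E[Y²] - (E[X]E[Y])²
E[T] = -2, Var(T) = 1
E[Q] = -0.5, Var(Q) = 2.0833333
E[T²] = 1 + (-2)² = 5
E[Q²] = 2.0833333 + (-0.5)² = 2.3333333
Var(Z) = 5*2.3333333 - (-2*(-0.5))²
= 11.666667 - 1 = 10.666667

10.666667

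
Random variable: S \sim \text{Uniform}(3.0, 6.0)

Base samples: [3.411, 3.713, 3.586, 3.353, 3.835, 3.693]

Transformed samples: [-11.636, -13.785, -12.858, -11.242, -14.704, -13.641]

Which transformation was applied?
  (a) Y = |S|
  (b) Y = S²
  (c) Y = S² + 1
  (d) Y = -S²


Checking option (d) Y = -S²:
  S = 3.411 -> Y = -11.636 ✓
  S = 3.713 -> Y = -13.785 ✓
  S = 3.586 -> Y = -12.858 ✓
All samples match this transformation.

(d) -S²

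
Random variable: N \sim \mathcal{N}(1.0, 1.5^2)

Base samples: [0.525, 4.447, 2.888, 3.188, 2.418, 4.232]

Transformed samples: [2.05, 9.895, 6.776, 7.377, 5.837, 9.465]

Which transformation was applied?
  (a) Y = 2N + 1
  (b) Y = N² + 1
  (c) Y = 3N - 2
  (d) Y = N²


Checking option (a) Y = 2N + 1:
  N = 0.525 -> Y = 2.05 ✓
  N = 4.447 -> Y = 9.895 ✓
  N = 2.888 -> Y = 6.776 ✓
All samples match this transformation.

(a) 2N + 1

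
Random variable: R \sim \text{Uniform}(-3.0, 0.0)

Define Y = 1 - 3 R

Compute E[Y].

For Y = -3R + 1:
E[Y] = -3 * E[R] + 1
E[R] = (-3 + 0)/2 = -1.5
E[Y] = -3 * (-1.5) + 1 = 5.5

5.5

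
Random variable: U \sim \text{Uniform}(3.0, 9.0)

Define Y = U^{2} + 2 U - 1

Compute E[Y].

E[Y] = 1*E[U²] + 2*E[U] - 1
E[U] = 6
E[U²] = Var(U) + (E[U])² = 3 + 36 = 39
E[Y] = 1*39 + 2*6 - 1 = 50

50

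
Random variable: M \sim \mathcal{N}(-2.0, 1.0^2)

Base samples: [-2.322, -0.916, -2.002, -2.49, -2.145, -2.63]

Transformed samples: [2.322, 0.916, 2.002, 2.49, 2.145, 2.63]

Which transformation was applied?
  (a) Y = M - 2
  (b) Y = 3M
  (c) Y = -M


Checking option (c) Y = -M:
  M = -2.322 -> Y = 2.322 ✓
  M = -0.916 -> Y = 0.916 ✓
  M = -2.002 -> Y = 2.002 ✓
All samples match this transformation.

(c) -M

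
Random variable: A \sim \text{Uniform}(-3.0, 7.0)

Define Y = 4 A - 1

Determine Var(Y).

For Y = aA + b: Var(Y) = a² * Var(A)
Var(A) = (7 + 3)^2/12 = 8.3333333
Var(Y) = 4² * 8.3333333 = 16 * 8.3333333 = 133.33333

133.33333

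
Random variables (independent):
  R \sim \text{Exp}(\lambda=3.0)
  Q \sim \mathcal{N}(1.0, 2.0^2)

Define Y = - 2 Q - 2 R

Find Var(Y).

For independent RVs: Var(aX + bY) = a²Var(X) + b²Var(Y)
Var(R) = 0.11111111
Var(Q) = 4
Var(Y) = (-2)²*0.11111111 + (-2)²*4
= 4*0.11111111 + 4*4 = 16.444444

16.444444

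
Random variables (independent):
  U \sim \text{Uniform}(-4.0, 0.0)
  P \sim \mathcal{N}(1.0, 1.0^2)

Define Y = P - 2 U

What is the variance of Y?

For independent RVs: Var(aX + bY) = a²Var(X) + b²Var(Y)
Var(U) = 1.3333333
Var(P) = 1
Var(Y) = (-2)²*1.3333333 + 1²*1
= 4*1.3333333 + 1*1 = 6.3333333

6.3333333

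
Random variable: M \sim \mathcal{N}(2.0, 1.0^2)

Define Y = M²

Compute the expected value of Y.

E[M²] = Var(M) + (E[M])² = 1 + 4 = 5

5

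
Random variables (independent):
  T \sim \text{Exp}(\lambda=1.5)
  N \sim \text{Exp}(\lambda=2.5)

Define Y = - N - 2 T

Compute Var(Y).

For independent RVs: Var(aX + bY) = a²Var(X) + b²Var(Y)
Var(T) = 0.44444444
Var(N) = 0.16
Var(Y) = (-2)²*0.44444444 + (-1)²*0.16
= 4*0.44444444 + 1*0.16 = 1.9377778

1.9377778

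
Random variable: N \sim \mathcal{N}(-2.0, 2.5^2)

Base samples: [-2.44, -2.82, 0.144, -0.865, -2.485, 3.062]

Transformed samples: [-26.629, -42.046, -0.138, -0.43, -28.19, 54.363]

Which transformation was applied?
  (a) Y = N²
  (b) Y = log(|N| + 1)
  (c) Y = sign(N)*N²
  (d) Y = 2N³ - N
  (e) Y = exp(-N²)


Checking option (d) Y = 2N³ - N:
  N = -2.44 -> Y = -26.629 ✓
  N = -2.82 -> Y = -42.046 ✓
  N = 0.144 -> Y = -0.138 ✓
All samples match this transformation.

(d) 2N³ - N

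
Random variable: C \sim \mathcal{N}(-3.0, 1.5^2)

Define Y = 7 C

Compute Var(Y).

For Y = aC + b: Var(Y) = a² * Var(C)
Var(C) = 1.5^2 = 2.25
Var(Y) = 7² * 2.25 = 49 * 2.25 = 110.25

110.25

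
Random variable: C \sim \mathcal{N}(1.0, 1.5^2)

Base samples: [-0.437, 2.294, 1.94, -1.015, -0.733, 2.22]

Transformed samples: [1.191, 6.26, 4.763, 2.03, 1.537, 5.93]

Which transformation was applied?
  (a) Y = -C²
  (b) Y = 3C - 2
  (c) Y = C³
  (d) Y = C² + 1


Checking option (d) Y = C² + 1:
  C = -0.437 -> Y = 1.191 ✓
  C = 2.294 -> Y = 6.26 ✓
  C = 1.94 -> Y = 4.763 ✓
All samples match this transformation.

(d) C² + 1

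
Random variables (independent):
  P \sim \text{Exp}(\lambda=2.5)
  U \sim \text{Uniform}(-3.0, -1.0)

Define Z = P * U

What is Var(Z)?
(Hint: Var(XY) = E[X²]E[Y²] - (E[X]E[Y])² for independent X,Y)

Var(XY) = E[X²]E[Y²] - (E[X]E[Y])²
E[P] = 0.4, Var(P) = 0.16
E[U] = -2, Var(U) = 0.33333333
E[P²] = 0.16 + 0.4² = 0.32
E[U²] = 0.33333333 + (-2)² = 4.3333333
Var(Z) = 0.32*4.3333333 - (0.4*(-2))²
= 1.3866667 - 0.64 = 0.74666667

0.74666667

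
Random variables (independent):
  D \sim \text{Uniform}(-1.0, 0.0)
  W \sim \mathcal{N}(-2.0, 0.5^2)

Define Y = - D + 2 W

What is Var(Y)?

For independent RVs: Var(aX + bY) = a²Var(X) + b²Var(Y)
Var(D) = 0.083333333
Var(W) = 0.25
Var(Y) = (-1)²*0.083333333 + 2²*0.25
= 1*0.083333333 + 4*0.25 = 1.0833333

1.0833333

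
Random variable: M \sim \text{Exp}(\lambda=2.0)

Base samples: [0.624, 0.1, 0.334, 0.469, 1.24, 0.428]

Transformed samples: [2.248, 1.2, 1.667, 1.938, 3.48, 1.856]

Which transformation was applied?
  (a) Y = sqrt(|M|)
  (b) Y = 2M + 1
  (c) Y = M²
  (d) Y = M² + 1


Checking option (b) Y = 2M + 1:
  M = 0.624 -> Y = 2.248 ✓
  M = 0.1 -> Y = 1.2 ✓
  M = 0.334 -> Y = 1.667 ✓
All samples match this transformation.

(b) 2M + 1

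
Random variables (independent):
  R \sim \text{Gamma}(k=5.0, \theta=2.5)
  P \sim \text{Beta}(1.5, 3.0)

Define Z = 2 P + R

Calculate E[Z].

E[Z] = 1*E[R] + 2*E[P]
E[R] = 12.5
E[P] = 0.33333333
E[Z] = 1*12.5 + 2*0.33333333 = 13.166667

13.166667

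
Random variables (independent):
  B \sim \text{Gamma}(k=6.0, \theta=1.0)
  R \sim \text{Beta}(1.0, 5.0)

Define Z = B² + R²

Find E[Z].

E[Z] = E[B²] + E[R²]
E[B²] = Var(B) + E[B]² = 6 + 36 = 42
E[R²] = Var(R) + E[R]² = 0.01984127 + 0.027777778 = 0.047619048
E[Z] = 42 + 0.047619048 = 42.047619

42.047619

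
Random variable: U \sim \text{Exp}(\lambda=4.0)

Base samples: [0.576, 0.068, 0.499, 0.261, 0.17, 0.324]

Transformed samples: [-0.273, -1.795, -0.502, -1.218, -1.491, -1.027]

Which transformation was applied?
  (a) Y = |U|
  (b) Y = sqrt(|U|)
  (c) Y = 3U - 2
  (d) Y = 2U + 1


Checking option (c) Y = 3U - 2:
  U = 0.576 -> Y = -0.273 ✓
  U = 0.068 -> Y = -1.795 ✓
  U = 0.499 -> Y = -0.502 ✓
All samples match this transformation.

(c) 3U - 2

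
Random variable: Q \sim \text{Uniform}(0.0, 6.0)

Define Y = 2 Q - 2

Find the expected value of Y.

For Y = 2Q - 2:
E[Y] = 2 * E[Q] - 2
E[Q] = (0 + 6)/2 = 3
E[Y] = 2 * 3 - 2 = 4

4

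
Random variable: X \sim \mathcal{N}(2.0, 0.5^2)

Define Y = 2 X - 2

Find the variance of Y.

For Y = aX + b: Var(Y) = a² * Var(X)
Var(X) = 0.5^2 = 0.25
Var(Y) = 2² * 0.25 = 4 * 0.25 = 1

1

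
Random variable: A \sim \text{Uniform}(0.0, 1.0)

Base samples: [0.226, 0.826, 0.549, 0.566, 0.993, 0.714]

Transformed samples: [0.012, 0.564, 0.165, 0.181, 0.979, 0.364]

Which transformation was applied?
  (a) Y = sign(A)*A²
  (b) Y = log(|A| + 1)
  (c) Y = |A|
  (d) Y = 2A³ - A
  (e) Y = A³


Checking option (e) Y = A³:
  A = 0.226 -> Y = 0.012 ✓
  A = 0.826 -> Y = 0.564 ✓
  A = 0.549 -> Y = 0.165 ✓
All samples match this transformation.

(e) A³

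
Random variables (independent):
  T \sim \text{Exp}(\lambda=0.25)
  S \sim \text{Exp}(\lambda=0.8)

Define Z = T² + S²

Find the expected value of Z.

E[Z] = E[T²] + E[S²]
E[T²] = Var(T) + E[T]² = 16 + 16 = 32
E[S²] = Var(S) + E[S]² = 1.5625 + 1.5625 = 3.125
E[Z] = 32 + 3.125 = 35.125

35.125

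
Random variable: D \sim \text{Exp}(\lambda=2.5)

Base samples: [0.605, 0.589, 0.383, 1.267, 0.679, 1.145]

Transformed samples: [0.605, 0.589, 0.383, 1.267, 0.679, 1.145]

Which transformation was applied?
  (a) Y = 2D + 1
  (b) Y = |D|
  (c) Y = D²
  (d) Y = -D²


Checking option (b) Y = |D|:
  D = 0.605 -> Y = 0.605 ✓
  D = 0.589 -> Y = 0.589 ✓
  D = 0.383 -> Y = 0.383 ✓
All samples match this transformation.

(b) |D|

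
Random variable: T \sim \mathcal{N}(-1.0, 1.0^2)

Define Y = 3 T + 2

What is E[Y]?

For Y = 3T + 2:
E[Y] = 3 * E[T] + 2
E[T] = -1.0 = -1
E[Y] = 3 * (-1) + 2 = -1

-1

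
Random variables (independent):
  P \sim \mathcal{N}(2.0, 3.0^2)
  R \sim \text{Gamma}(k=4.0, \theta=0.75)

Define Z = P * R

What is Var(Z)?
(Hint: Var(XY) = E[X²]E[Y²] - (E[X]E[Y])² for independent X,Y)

Var(XY) = E[X²]E[Y²] - (E[X]E[Y])²
E[P] = 2, Var(P) = 9
E[R] = 3, Var(R) = 2.25
E[P²] = 9 + 2² = 13
E[R²] = 2.25 + 3² = 11.25
Var(Z) = 13*11.25 - (2*3)²
= 146.25 - 36 = 110.25

110.25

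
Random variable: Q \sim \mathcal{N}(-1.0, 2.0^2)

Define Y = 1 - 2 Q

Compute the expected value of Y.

For Y = -2Q + 1:
E[Y] = -2 * E[Q] + 1
E[Q] = -1.0 = -1
E[Y] = -2 * (-1) + 1 = 3

3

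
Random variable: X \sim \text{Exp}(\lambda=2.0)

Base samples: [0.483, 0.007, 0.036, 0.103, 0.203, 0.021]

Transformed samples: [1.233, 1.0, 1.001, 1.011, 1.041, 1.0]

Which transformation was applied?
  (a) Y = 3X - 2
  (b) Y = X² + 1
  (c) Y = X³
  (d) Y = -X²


Checking option (b) Y = X² + 1:
  X = 0.483 -> Y = 1.233 ✓
  X = 0.007 -> Y = 1.0 ✓
  X = 0.036 -> Y = 1.001 ✓
All samples match this transformation.

(b) X² + 1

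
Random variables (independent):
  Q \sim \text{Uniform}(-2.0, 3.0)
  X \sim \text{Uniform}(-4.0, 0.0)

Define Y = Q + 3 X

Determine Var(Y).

For independent RVs: Var(aX + bY) = a²Var(X) + b²Var(Y)
Var(Q) = 2.0833333
Var(X) = 1.3333333
Var(Y) = 1²*2.0833333 + 3²*1.3333333
= 1*2.0833333 + 9*1.3333333 = 14.083333

14.083333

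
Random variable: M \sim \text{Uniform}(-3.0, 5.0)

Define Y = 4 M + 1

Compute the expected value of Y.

For Y = 4M + 1:
E[Y] = 4 * E[M] + 1
E[M] = (-3 + 5)/2 = 1
E[Y] = 4 * 1 + 1 = 5

5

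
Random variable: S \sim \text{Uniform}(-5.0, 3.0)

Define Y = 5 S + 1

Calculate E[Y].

For Y = 5S + 1:
E[Y] = 5 * E[S] + 1
E[S] = (-5 + 3)/2 = -1
E[Y] = 5 * (-1) + 1 = -4

-4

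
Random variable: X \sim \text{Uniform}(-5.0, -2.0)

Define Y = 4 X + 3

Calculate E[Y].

For Y = 4X + 3:
E[Y] = 4 * E[X] + 3
E[X] = (-5 - 2)/2 = -3.5
E[Y] = 4 * (-3.5) + 3 = -11

-11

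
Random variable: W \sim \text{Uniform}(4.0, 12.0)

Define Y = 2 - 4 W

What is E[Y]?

For Y = -4W + 2:
E[Y] = -4 * E[W] + 2
E[W] = (4 + 12)/2 = 8
E[Y] = -4 * 8 + 2 = -30

-30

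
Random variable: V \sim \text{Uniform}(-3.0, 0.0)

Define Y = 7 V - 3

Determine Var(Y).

For Y = aV + b: Var(Y) = a² * Var(V)
Var(V) = (0 + 3)^2/12 = 0.75
Var(Y) = 7² * 0.75 = 49 * 0.75 = 36.75

36.75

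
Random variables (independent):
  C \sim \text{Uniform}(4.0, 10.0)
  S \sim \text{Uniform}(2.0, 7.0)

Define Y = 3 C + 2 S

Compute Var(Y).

For independent RVs: Var(aX + bY) = a²Var(X) + b²Var(Y)
Var(C) = 3
Var(S) = 2.0833333
Var(Y) = 3²*3 + 2²*2.0833333
= 9*3 + 4*2.0833333 = 35.333333

35.333333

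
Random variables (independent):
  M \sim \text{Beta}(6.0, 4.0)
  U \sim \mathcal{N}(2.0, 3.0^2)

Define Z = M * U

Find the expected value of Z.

For independent RVs: E[XY] = E[X]*E[Y]
E[M] = 0.6
E[U] = 2
E[Z] = 0.6 * 2 = 1.2

1.2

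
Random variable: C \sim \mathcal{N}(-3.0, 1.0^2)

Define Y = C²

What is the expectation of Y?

Using E[X²] = Var(X) + (E[X])²:
E[C] = -3
Var(C) = 1.0^2 = 1
E[C²] = 1 + (-3)² = 1 + 9 = 10

10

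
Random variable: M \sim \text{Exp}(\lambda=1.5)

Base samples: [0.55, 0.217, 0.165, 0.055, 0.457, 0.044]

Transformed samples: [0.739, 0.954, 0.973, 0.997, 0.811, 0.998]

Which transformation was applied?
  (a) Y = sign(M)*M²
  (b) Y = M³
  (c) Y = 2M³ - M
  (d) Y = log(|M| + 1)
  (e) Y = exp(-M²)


Checking option (e) Y = exp(-M²):
  M = 0.55 -> Y = 0.739 ✓
  M = 0.217 -> Y = 0.954 ✓
  M = 0.165 -> Y = 0.973 ✓
All samples match this transformation.

(e) exp(-M²)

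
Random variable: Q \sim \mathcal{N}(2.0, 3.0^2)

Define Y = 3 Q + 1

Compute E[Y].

For Y = 3Q + 1:
E[Y] = 3 * E[Q] + 1
E[Q] = 2.0 = 2
E[Y] = 3 * 2 + 1 = 7

7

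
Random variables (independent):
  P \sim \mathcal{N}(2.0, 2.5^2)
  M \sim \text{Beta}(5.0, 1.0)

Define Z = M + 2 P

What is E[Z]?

E[Z] = 2*E[P] + 1*E[M]
E[P] = 2
E[M] = 0.83333333
E[Z] = 2*2 + 1*0.83333333 = 4.8333333

4.8333333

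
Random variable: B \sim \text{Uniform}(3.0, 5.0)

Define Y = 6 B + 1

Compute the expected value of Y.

For Y = 6B + 1:
E[Y] = 6 * E[B] + 1
E[B] = (3 + 5)/2 = 4
E[Y] = 6 * 4 + 1 = 25

25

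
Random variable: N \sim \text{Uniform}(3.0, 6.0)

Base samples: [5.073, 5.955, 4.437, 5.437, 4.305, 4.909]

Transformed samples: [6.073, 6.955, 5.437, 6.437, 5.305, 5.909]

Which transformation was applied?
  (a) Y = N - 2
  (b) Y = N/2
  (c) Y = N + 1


Checking option (c) Y = N + 1:
  N = 5.073 -> Y = 6.073 ✓
  N = 5.955 -> Y = 6.955 ✓
  N = 4.437 -> Y = 5.437 ✓
All samples match this transformation.

(c) N + 1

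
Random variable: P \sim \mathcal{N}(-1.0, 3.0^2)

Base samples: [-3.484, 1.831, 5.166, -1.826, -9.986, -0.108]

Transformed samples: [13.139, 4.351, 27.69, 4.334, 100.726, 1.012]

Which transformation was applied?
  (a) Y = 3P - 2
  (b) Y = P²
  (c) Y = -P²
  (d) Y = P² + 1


Checking option (d) Y = P² + 1:
  P = -3.484 -> Y = 13.139 ✓
  P = 1.831 -> Y = 4.351 ✓
  P = 5.166 -> Y = 27.69 ✓
All samples match this transformation.

(d) P² + 1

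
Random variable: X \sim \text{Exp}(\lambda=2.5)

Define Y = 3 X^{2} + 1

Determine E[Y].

E[Y] = 3*E[X²] + 1
E[X] = 0.4
E[X²] = Var(X) + (E[X])² = 0.16 + 0.16 = 0.32
E[Y] = 3*0.32 + 1 = 1.96

1.96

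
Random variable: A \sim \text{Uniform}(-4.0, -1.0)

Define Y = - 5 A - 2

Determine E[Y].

For Y = -5A - 2:
E[Y] = -5 * E[A] - 2
E[A] = (-4 - 1)/2 = -2.5
E[Y] = -5 * (-2.5) - 2 = 10.5

10.5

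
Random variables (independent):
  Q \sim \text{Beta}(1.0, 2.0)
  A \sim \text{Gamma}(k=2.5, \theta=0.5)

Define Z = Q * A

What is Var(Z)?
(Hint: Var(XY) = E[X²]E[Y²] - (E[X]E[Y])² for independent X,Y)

Var(XY) = E[X²]E[Y²] - (E[X]E[Y])²
E[Q] = 0.33333333, Var(Q) = 0.055555556
E[A] = 1.25, Var(A) = 0.625
E[Q²] = 0.055555556 + 0.33333333² = 0.16666667
E[A²] = 0.625 + 1.25² = 2.1875
Var(Z) = 0.16666667*2.1875 - (0.33333333*1.25)²
= 0.36458333 - 0.17361111 = 0.19097222

0.19097222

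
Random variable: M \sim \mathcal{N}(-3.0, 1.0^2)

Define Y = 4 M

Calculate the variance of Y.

For Y = aM + b: Var(Y) = a² * Var(M)
Var(M) = 1.0^2 = 1
Var(Y) = 4² * 1 = 16 * 1 = 16

16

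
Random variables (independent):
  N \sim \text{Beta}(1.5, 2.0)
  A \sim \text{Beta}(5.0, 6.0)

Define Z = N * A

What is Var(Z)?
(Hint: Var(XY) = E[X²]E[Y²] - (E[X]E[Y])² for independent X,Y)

Var(XY) = E[X²]E[Y²] - (E[X]E[Y])²
E[N] = 0.42857143, Var(N) = 0.054421769
E[A] = 0.45454545, Var(A) = 0.020661157
E[N²] = 0.054421769 + 0.42857143² = 0.23809524
E[A²] = 0.020661157 + 0.45454545² = 0.22727273
Var(Z) = 0.23809524*0.22727273 - (0.42857143*0.45454545)²
= 0.054112554 - 0.037949064 = 0.01616349

0.01616349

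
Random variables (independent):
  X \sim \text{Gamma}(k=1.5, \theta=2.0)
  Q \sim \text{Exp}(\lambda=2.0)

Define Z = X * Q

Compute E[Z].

For independent RVs: E[XY] = E[X]*E[Y]
E[X] = 3
E[Q] = 0.5
E[Z] = 3 * 0.5 = 1.5

1.5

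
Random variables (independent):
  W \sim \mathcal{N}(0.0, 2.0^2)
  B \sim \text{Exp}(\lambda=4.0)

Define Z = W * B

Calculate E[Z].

For independent RVs: E[XY] = E[X]*E[Y]
E[W] = 0
E[B] = 0.25
E[Z] = 0 * 0.25 = 0

0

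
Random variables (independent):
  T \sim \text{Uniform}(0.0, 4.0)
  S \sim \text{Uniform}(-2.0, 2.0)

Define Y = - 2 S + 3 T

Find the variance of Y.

For independent RVs: Var(aX + bY) = a²Var(X) + b²Var(Y)
Var(T) = 1.3333333
Var(S) = 1.3333333
Var(Y) = 3²*1.3333333 + (-2)²*1.3333333
= 9*1.3333333 + 4*1.3333333 = 17.333333

17.333333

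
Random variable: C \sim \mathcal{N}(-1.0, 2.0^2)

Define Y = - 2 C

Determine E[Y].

For Y = -2C:
E[Y] = -2 * E[C]
E[C] = -1.0 = -1
E[Y] = -2 * (-1) = 2

2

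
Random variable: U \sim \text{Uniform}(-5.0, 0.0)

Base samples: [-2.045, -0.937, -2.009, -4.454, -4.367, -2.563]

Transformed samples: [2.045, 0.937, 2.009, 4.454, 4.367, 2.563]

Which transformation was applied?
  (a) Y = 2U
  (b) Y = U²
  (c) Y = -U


Checking option (c) Y = -U:
  U = -2.045 -> Y = 2.045 ✓
  U = -0.937 -> Y = 0.937 ✓
  U = -2.009 -> Y = 2.009 ✓
All samples match this transformation.

(c) -U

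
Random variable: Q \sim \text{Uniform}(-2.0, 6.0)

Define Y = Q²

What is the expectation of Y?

Using E[X²] = Var(X) + (E[X])²:
E[Q] = 2
Var(Q) = (6 + 2)^2/12 = 5.3333333
E[Q²] = 5.3333333 + 2² = 5.3333333 + 4 = 9.3333333

9.3333333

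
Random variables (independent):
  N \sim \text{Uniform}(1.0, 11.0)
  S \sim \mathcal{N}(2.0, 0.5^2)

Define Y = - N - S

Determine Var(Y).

For independent RVs: Var(aX + bY) = a²Var(X) + b²Var(Y)
Var(N) = 8.3333333
Var(S) = 0.25
Var(Y) = (-1)²*8.3333333 + (-1)²*0.25
= 1*8.3333333 + 1*0.25 = 8.5833333

8.5833333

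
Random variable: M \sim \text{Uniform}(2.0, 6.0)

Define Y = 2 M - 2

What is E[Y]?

For Y = 2M - 2:
E[Y] = 2 * E[M] - 2
E[M] = (2 + 6)/2 = 4
E[Y] = 2 * 4 - 2 = 6

6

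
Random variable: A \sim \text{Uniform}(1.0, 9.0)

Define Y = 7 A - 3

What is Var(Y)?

For Y = aA + b: Var(Y) = a² * Var(A)
Var(A) = (9 - 1)^2/12 = 5.3333333
Var(Y) = 7² * 5.3333333 = 49 * 5.3333333 = 261.33333

261.33333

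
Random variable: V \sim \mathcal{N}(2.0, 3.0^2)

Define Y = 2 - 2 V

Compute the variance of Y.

For Y = aV + b: Var(Y) = a² * Var(V)
Var(V) = 3.0^2 = 9
Var(Y) = (-2)² * 9 = 4 * 9 = 36

36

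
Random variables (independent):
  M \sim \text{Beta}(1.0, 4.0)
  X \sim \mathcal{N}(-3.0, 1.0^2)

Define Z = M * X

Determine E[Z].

For independent RVs: E[XY] = E[X]*E[Y]
E[M] = 0.2
E[X] = -3
E[Z] = 0.2 * (-3) = -0.6

-0.6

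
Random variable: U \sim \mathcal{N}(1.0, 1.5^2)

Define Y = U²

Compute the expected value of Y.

Using E[X²] = Var(X) + (E[X])²:
E[U] = 1
Var(U) = 1.5^2 = 2.25
E[U²] = 2.25 + 1² = 2.25 + 1 = 3.25

3.25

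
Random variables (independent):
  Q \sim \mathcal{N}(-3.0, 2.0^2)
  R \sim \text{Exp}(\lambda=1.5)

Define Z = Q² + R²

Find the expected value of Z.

E[Z] = E[Q²] + E[R²]
E[Q²] = Var(Q) + E[Q]² = 4 + 9 = 13
E[R²] = Var(R) + E[R]² = 0.44444444 + 0.44444444 = 0.88888889
E[Z] = 13 + 0.88888889 = 13.888889

13.888889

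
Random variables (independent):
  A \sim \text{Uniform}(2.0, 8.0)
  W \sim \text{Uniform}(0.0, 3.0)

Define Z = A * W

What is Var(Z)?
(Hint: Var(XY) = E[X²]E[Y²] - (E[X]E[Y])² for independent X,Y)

Var(XY) = E[X²]E[Y²] - (E[X]E[Y])²
E[A] = 5, Var(A) = 3
E[W] = 1.5, Var(W) = 0.75
E[A²] = 3 + 5² = 28
E[W²] = 0.75 + 1.5² = 3
Var(Z) = 28*3 - (5*1.5)²
= 84 - 56.25 = 27.75

27.75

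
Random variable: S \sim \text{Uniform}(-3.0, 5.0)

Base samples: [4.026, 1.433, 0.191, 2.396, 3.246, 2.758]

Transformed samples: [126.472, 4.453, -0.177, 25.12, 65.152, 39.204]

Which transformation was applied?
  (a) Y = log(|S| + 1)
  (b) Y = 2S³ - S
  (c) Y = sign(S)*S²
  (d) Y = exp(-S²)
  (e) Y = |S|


Checking option (b) Y = 2S³ - S:
  S = 4.026 -> Y = 126.472 ✓
  S = 1.433 -> Y = 4.453 ✓
  S = 0.191 -> Y = -0.177 ✓
All samples match this transformation.

(b) 2S³ - S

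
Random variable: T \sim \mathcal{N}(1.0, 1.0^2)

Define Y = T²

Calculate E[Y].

E[T²] = Var(T) + (E[T])² = 1 + 1 = 2

2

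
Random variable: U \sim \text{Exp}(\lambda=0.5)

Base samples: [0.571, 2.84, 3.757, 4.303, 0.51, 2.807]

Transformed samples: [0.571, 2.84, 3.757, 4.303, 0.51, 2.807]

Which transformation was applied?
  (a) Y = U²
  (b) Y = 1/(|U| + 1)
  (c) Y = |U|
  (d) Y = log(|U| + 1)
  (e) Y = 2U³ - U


Checking option (c) Y = |U|:
  U = 0.571 -> Y = 0.571 ✓
  U = 2.84 -> Y = 2.84 ✓
  U = 3.757 -> Y = 3.757 ✓
All samples match this transformation.

(c) |U|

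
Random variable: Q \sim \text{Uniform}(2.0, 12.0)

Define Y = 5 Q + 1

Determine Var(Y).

For Y = aQ + b: Var(Y) = a² * Var(Q)
Var(Q) = (12 - 2)^2/12 = 8.3333333
Var(Y) = 5² * 8.3333333 = 25 * 8.3333333 = 208.33333

208.33333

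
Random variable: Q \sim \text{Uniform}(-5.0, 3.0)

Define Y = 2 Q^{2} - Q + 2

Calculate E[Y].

E[Y] = 2*E[Q²] - 1*E[Q] + 2
E[Q] = -1
E[Q²] = Var(Q) + (E[Q])² = 5.3333333 + 1 = 6.3333333
E[Y] = 2*6.3333333 - 1*(-1) + 2 = 15.666667

15.666667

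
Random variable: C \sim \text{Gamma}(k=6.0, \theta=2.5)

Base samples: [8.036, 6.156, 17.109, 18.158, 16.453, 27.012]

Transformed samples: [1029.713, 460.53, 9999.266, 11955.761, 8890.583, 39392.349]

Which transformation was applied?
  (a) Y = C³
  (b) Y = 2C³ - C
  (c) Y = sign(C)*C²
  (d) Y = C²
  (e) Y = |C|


Checking option (b) Y = 2C³ - C:
  C = 8.036 -> Y = 1029.713 ✓
  C = 6.156 -> Y = 460.53 ✓
  C = 17.109 -> Y = 9999.266 ✓
All samples match this transformation.

(b) 2C³ - C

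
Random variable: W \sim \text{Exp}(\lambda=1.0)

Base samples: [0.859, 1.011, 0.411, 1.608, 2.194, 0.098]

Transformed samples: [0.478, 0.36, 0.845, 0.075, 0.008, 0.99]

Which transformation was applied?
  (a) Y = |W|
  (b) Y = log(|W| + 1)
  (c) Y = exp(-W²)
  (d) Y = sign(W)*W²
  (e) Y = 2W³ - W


Checking option (c) Y = exp(-W²):
  W = 0.859 -> Y = 0.478 ✓
  W = 1.011 -> Y = 0.36 ✓
  W = 0.411 -> Y = 0.845 ✓
All samples match this transformation.

(c) exp(-W²)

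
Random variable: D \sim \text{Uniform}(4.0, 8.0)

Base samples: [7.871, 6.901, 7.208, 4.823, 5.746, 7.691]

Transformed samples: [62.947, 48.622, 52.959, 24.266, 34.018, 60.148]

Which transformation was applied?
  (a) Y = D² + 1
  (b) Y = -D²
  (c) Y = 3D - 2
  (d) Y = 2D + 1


Checking option (a) Y = D² + 1:
  D = 7.871 -> Y = 62.947 ✓
  D = 6.901 -> Y = 48.622 ✓
  D = 7.208 -> Y = 52.959 ✓
All samples match this transformation.

(a) D² + 1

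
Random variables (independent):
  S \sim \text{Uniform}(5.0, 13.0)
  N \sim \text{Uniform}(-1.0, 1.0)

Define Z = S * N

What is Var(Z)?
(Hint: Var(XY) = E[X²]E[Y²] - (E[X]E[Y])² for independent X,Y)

Var(XY) = E[X²]E[Y²] - (E[X]E[Y])²
E[S] = 9, Var(S) = 5.3333333
E[N] = 0, Var(N) = 0.33333333
E[S²] = 5.3333333 + 9² = 86.333333
E[N²] = 0.33333333 + 0² = 0.33333333
Var(Z) = 86.333333*0.33333333 - (9*0)²
= 28.777778 - 0 = 28.777778

28.777778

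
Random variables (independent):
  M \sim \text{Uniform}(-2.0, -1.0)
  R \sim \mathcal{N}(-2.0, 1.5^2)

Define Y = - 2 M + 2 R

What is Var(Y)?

For independent RVs: Var(aX + bY) = a²Var(X) + b²Var(Y)
Var(M) = 0.083333333
Var(R) = 2.25
Var(Y) = (-2)²*0.083333333 + 2²*2.25
= 4*0.083333333 + 4*2.25 = 9.3333333

9.3333333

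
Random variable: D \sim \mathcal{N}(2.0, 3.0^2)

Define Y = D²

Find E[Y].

E[D²] = Var(D) + (E[D])² = 9 + 4 = 13

13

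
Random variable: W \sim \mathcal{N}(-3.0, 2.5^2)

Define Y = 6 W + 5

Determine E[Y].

For Y = 6W + 5:
E[Y] = 6 * E[W] + 5
E[W] = -3.0 = -3
E[Y] = 6 * (-3) + 5 = -13

-13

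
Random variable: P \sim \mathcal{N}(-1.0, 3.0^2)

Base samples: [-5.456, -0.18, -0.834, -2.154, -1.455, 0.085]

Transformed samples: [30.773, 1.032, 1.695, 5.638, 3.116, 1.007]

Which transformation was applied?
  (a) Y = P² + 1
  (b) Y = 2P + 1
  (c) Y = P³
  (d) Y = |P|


Checking option (a) Y = P² + 1:
  P = -5.456 -> Y = 30.773 ✓
  P = -0.18 -> Y = 1.032 ✓
  P = -0.834 -> Y = 1.695 ✓
All samples match this transformation.

(a) P² + 1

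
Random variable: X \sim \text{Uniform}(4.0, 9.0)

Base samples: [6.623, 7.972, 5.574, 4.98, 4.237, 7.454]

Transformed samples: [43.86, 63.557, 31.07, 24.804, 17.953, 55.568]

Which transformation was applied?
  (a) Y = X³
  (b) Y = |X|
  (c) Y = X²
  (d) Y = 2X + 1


Checking option (c) Y = X²:
  X = 6.623 -> Y = 43.86 ✓
  X = 7.972 -> Y = 63.557 ✓
  X = 5.574 -> Y = 31.07 ✓
All samples match this transformation.

(c) X²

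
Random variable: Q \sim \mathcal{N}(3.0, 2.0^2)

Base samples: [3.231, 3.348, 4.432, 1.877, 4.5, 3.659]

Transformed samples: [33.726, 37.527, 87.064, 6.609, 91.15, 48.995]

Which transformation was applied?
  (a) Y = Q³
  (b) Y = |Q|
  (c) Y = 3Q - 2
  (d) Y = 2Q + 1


Checking option (a) Y = Q³:
  Q = 3.231 -> Y = 33.726 ✓
  Q = 3.348 -> Y = 37.527 ✓
  Q = 4.432 -> Y = 87.064 ✓
All samples match this transformation.

(a) Q³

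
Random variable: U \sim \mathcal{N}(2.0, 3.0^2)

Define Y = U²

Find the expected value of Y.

Using E[X²] = Var(X) + (E[X])²:
E[U] = 2
Var(U) = 3.0^2 = 9
E[U²] = 9 + 2² = 9 + 4 = 13

13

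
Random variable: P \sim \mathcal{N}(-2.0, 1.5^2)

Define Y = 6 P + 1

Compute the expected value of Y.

For Y = 6P + 1:
E[Y] = 6 * E[P] + 1
E[P] = -2.0 = -2
E[Y] = 6 * (-2) + 1 = -11

-11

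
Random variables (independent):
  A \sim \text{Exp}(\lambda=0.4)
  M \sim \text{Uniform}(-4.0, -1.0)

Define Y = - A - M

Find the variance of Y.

For independent RVs: Var(aX + bY) = a²Var(X) + b²Var(Y)
Var(A) = 6.25
Var(M) = 0.75
Var(Y) = (-1)²*6.25 + (-1)²*0.75
= 1*6.25 + 1*0.75 = 7

7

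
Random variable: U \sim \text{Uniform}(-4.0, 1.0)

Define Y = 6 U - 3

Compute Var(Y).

For Y = aU + b: Var(Y) = a² * Var(U)
Var(U) = (1 + 4)^2/12 = 2.0833333
Var(Y) = 6² * 2.0833333 = 36 * 2.0833333 = 75

75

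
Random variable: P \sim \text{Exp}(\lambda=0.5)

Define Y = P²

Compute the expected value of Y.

Using E[X²] = Var(X) + (E[X])²:
E[P] = 2
Var(P) = 1/0.5^2 = 4
E[P²] = 4 + 2² = 4 + 4 = 8

8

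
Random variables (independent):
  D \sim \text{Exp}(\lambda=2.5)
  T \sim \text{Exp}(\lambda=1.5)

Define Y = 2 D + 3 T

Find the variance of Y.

For independent RVs: Var(aX + bY) = a²Var(X) + b²Var(Y)
Var(D) = 0.16
Var(T) = 0.44444444
Var(Y) = 2²*0.16 + 3²*0.44444444
= 4*0.16 + 9*0.44444444 = 4.64

4.64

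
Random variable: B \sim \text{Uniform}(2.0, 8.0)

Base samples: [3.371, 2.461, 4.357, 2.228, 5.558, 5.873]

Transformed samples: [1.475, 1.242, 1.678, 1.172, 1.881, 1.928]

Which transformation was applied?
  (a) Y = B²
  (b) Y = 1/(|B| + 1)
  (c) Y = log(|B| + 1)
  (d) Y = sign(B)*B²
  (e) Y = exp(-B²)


Checking option (c) Y = log(|B| + 1):
  B = 3.371 -> Y = 1.475 ✓
  B = 2.461 -> Y = 1.242 ✓
  B = 4.357 -> Y = 1.678 ✓
All samples match this transformation.

(c) log(|B| + 1)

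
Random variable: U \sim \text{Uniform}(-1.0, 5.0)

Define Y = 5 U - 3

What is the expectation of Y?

For Y = 5U - 3:
E[Y] = 5 * E[U] - 3
E[U] = (-1 + 5)/2 = 2
E[Y] = 5 * 2 - 3 = 7

7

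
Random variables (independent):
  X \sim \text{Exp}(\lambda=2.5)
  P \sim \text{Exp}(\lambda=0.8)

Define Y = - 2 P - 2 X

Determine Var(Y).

For independent RVs: Var(aX + bY) = a²Var(X) + b²Var(Y)
Var(X) = 0.16
Var(P) = 1.5625
Var(Y) = (-2)²*0.16 + (-2)²*1.5625
= 4*0.16 + 4*1.5625 = 6.89

6.89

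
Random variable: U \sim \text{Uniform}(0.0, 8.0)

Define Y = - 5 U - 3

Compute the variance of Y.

For Y = aU + b: Var(Y) = a² * Var(U)
Var(U) = (8 - 0)^2/12 = 5.3333333
Var(Y) = (-5)² * 5.3333333 = 25 * 5.3333333 = 133.33333

133.33333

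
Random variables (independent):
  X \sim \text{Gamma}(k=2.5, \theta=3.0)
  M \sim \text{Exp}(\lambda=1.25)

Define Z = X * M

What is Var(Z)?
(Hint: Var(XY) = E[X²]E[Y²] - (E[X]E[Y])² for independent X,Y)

Var(XY) = E[X²]E[Y²] - (E[X]E[Y])²
E[X] = 7.5, Var(X) = 22.5
E[M] = 0.8, Var(M) = 0.64
E[X²] = 22.5 + 7.5² = 78.75
E[M²] = 0.64 + 0.8² = 1.28
Var(Z) = 78.75*1.28 - (7.5*0.8)²
= 100.8 - 36 = 64.8

64.8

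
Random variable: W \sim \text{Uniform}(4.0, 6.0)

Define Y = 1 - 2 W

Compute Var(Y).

For Y = aW + b: Var(Y) = a² * Var(W)
Var(W) = (6 - 4)^2/12 = 0.33333333
Var(Y) = (-2)² * 0.33333333 = 4 * 0.33333333 = 1.3333333

1.3333333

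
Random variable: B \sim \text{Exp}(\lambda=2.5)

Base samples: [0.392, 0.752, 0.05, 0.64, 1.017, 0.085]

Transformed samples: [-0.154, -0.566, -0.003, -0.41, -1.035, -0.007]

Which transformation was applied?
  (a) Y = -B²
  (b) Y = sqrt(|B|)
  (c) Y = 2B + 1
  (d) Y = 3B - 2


Checking option (a) Y = -B²:
  B = 0.392 -> Y = -0.154 ✓
  B = 0.752 -> Y = -0.566 ✓
  B = 0.05 -> Y = -0.003 ✓
All samples match this transformation.

(a) -B²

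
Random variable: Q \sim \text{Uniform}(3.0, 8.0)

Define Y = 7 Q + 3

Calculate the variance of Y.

For Y = aQ + b: Var(Y) = a² * Var(Q)
Var(Q) = (8 - 3)^2/12 = 2.0833333
Var(Y) = 7² * 2.0833333 = 49 * 2.0833333 = 102.08333

102.08333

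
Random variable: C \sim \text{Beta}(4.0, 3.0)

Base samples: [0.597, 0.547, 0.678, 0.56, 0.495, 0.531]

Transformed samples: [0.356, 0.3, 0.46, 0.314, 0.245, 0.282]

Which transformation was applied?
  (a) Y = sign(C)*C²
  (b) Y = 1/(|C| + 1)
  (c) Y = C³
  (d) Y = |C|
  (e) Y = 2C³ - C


Checking option (a) Y = sign(C)*C²:
  C = 0.597 -> Y = 0.356 ✓
  C = 0.547 -> Y = 0.3 ✓
  C = 0.678 -> Y = 0.46 ✓
All samples match this transformation.

(a) sign(C)*C²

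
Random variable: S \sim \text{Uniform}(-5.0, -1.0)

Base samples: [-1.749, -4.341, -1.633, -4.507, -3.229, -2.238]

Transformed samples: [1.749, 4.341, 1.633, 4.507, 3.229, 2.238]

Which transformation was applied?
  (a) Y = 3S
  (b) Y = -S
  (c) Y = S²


Checking option (b) Y = -S:
  S = -1.749 -> Y = 1.749 ✓
  S = -4.341 -> Y = 4.341 ✓
  S = -1.633 -> Y = 1.633 ✓
All samples match this transformation.

(b) -S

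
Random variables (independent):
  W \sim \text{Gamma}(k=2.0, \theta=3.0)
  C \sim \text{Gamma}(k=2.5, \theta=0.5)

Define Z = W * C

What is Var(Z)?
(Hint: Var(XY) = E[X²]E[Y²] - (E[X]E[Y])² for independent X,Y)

Var(XY) = E[X²]E[Y²] - (E[X]E[Y])²
E[W] = 6, Var(W) = 18
E[C] = 1.25, Var(C) = 0.625
E[W²] = 18 + 6² = 54
E[C²] = 0.625 + 1.25² = 2.1875
Var(Z) = 54*2.1875 - (6*1.25)²
= 118.125 - 56.25 = 61.875

61.875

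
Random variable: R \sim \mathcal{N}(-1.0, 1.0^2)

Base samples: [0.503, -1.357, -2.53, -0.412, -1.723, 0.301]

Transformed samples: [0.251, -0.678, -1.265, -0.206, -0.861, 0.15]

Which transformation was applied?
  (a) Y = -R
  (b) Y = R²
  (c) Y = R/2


Checking option (c) Y = R/2:
  R = 0.503 -> Y = 0.251 ✓
  R = -1.357 -> Y = -0.678 ✓
  R = -2.53 -> Y = -1.265 ✓
All samples match this transformation.

(c) R/2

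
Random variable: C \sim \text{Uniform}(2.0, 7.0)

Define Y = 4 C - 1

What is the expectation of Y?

For Y = 4C - 1:
E[Y] = 4 * E[C] - 1
E[C] = (2 + 7)/2 = 4.5
E[Y] = 4 * 4.5 - 1 = 17

17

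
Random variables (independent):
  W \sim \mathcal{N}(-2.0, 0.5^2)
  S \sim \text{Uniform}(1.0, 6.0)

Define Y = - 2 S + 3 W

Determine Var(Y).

For independent RVs: Var(aX + bY) = a²Var(X) + b²Var(Y)
Var(W) = 0.25
Var(S) = 2.0833333
Var(Y) = 3²*0.25 + (-2)²*2.0833333
= 9*0.25 + 4*2.0833333 = 10.583333

10.583333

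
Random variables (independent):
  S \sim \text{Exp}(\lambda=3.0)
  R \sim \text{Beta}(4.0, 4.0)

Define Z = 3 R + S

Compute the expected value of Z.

E[Z] = 1*E[S] + 3*E[R]
E[S] = 0.33333333
E[R] = 0.5
E[Z] = 1*0.33333333 + 3*0.5 = 1.8333333

1.8333333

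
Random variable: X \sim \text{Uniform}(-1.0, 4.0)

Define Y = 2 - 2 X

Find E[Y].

For Y = -2X + 2:
E[Y] = -2 * E[X] + 2
E[X] = (-1 + 4)/2 = 1.5
E[Y] = -2 * 1.5 + 2 = -1

-1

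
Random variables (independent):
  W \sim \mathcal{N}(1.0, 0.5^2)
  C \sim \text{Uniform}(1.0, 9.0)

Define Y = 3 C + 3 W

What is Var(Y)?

For independent RVs: Var(aX + bY) = a²Var(X) + b²Var(Y)
Var(W) = 0.25
Var(C) = 5.3333333
Var(Y) = 3²*0.25 + 3²*5.3333333
= 9*0.25 + 9*5.3333333 = 50.25

50.25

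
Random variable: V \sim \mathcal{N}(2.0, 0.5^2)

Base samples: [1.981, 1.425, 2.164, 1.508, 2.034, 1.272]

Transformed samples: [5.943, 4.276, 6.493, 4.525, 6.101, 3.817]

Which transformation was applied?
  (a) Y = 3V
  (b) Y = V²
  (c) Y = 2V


Checking option (a) Y = 3V:
  V = 1.981 -> Y = 5.943 ✓
  V = 1.425 -> Y = 4.276 ✓
  V = 2.164 -> Y = 6.493 ✓
All samples match this transformation.

(a) 3V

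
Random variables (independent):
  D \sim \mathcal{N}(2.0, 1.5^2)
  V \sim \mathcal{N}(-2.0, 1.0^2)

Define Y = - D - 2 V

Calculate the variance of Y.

For independent RVs: Var(aX + bY) = a²Var(X) + b²Var(Y)
Var(D) = 2.25
Var(V) = 1
Var(Y) = (-1)²*2.25 + (-2)²*1
= 1*2.25 + 4*1 = 6.25

6.25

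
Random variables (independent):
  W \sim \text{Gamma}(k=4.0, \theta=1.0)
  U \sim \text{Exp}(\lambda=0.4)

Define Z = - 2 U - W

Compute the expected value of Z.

E[Z] = -1*E[W] - 2*E[U]
E[W] = 4
E[U] = 2.5
E[Z] = -1*4 - 2*2.5 = -9

-9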